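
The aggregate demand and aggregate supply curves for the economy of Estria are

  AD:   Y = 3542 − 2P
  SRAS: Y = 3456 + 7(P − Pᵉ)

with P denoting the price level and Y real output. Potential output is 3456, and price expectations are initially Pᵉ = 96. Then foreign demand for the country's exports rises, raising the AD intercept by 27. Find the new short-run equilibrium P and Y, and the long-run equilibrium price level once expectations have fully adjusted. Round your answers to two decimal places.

Short run: P = 87.22, Y = 3394.56. Long run: P = 56.50.

AD shifts right: new AD is Y = 3569 − 2P. With Pᵉ = 96, SRAS is Y = 2784 + 7P.
Short run: 3569 − 2P = 2784 + 7P gives 785 = 9P, so P = 87.22 and Y = 3569 − 2P = 3394.56.
Y = 3394.56 is below potential 3456; expectations adjust and SRAS shifts right until Y = 3456.
Long run: on the new AD curve, 3456 = 3569 − 2P gives P = 56.50.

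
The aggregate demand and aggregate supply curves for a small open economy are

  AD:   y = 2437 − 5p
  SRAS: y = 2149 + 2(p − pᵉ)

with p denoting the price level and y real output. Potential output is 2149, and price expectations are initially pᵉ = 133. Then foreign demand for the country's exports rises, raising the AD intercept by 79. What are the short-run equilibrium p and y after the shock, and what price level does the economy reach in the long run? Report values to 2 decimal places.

Short run: p = 90.43, y = 2063.86. Long run: p = 73.40.

AD shifts right: new AD is y = 2516 − 5p. With pᵉ = 133, SRAS is y = 1883 + 2p.
Short run: 2516 − 5p = 1883 + 2p gives 633 = 7p, so p = 90.43 and y = 2516 − 5p = 2063.86.
y = 2063.86 is below potential 2149; expectations adjust and SRAS shifts right until y = 2149.
Long run: on the new AD curve, 2149 = 2516 − 5p gives p = 73.40.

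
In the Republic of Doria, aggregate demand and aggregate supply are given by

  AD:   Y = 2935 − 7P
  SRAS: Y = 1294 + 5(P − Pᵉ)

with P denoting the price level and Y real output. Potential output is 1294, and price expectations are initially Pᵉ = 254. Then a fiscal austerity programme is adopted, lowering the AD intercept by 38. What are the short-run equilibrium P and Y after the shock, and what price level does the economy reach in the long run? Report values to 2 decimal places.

AD shifts left: new AD is Y = 2897 − 7P. With Pᵉ = 254, SRAS is Y = 24 + 5P.
Short run: 2897 − 7P = 24 + 5P gives 2873 = 12P, so P = 239.42 and Y = 2897 − 7P = 1221.08.
Y = 1221.08 is below potential 1294; expectations adjust and SRAS shifts right until Y = 1294.
Long run: on the new AD curve, 1294 = 2897 − 7P gives P = 229.00.

Short run: P = 239.42, Y = 1221.08. Long run: P = 229.00.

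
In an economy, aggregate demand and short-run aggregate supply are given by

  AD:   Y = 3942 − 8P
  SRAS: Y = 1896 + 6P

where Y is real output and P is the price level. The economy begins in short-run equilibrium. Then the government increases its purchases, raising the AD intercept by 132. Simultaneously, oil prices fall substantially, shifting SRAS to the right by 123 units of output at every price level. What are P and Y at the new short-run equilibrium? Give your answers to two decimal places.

P = 146.79, Y = 2899.71

After both shocks: AD is Y = 4074 − 8P and SRAS is Y = 2019 + 6P.
Setting them equal: 2055 = 14P, so P = 146.79.
Substituting into AD, Y = 2899.71.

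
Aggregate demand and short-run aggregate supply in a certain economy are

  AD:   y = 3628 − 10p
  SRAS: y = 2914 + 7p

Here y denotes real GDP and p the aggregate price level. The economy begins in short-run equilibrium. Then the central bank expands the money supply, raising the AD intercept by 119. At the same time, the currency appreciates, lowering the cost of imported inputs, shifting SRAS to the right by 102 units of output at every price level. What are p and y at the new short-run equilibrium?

p = 43, y = 3317

After both shocks: AD is y = 3747 − 10p and SRAS is y = 3016 + 7p.
Setting them equal: 731 = 17p, so p = 43.
y = 3747 − 10·43 = 3317.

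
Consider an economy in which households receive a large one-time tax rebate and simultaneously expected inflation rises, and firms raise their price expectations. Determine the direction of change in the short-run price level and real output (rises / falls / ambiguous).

Price level: rises; output: ambiguous

The first event is a positive demand shock: AD shifts right, which by itself pushes P up and Y up.
The second is an adverse supply shock: SRAS shifts left, which by itself pushes P up and Y down.
Both shocks push P up, so P rises. The two shocks push Y in opposite directions, so the effect on Y is ambiguous.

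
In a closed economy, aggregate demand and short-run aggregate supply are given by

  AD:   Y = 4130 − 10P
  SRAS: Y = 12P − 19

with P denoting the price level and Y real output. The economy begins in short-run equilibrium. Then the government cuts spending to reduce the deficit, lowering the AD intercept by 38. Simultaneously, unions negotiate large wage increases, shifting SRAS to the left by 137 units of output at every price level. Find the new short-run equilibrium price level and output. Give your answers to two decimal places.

After both shocks: AD is Y = 4092 − 10P and SRAS is Y = 12P − 156.
Setting them equal: 4248 = 22P, so P = 193.09.
Substituting into AD, Y = 2161.09.

P = 193.09, Y = 2161.09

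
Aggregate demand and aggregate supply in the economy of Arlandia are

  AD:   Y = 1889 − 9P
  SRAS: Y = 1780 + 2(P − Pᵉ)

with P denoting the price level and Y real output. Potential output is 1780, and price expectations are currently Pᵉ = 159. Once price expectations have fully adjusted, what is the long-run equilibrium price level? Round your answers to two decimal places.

Long-run P = 12.11

Short run: with Pᵉ = 159, SRAS is Y = 1462 + 2P. Setting AD = SRAS gives 427 = 11P, so P = 38.82 and Y = 1889 − 9P = 1539.64.
Output 1539.64 is below potential 1780, so over time expected prices fall and SRAS shifts right until Y returns to 1780.
Long run: Y = 1780 on the AD curve gives 1780 = 1889 − 9P, so P = 12.11.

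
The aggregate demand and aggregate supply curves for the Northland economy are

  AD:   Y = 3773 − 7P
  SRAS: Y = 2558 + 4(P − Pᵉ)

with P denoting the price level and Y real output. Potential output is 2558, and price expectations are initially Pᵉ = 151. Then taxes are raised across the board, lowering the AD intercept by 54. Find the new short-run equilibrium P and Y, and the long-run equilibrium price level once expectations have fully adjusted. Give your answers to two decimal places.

AD shifts left: new AD is Y = 3719 − 7P. With Pᵉ = 151, SRAS is Y = 1954 + 4P.
Short run: 3719 − 7P = 1954 + 4P gives 1765 = 11P, so P = 160.45 and Y = 3719 − 7P = 2595.82.
Y = 2595.82 is above potential 2558; expectations adjust and SRAS shifts left until Y = 2558.
Long run: on the new AD curve, 2558 = 3719 − 7P gives P = 165.86.

Short run: P = 160.45, Y = 2595.82. Long run: P = 165.86.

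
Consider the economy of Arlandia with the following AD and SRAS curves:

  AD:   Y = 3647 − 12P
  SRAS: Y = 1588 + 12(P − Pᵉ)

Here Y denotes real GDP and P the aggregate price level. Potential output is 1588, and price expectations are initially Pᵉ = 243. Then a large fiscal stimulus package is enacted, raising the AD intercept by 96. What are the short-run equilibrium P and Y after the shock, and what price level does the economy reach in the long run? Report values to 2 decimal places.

Short run: P = 211.29, Y = 1207.50. Long run: P = 179.58.

AD shifts right: new AD is Y = 3743 − 12P. With Pᵉ = 243, SRAS is Y = 12P − 1328.
Short run: 3743 − 12P = 12P − 1328 gives 5071 = 24P, so P = 211.29 and Y = 3743 − 12P = 1207.50.
Y = 1207.50 is below potential 1588; expectations adjust and SRAS shifts right until Y = 1588.
Long run: on the new AD curve, 1588 = 3743 − 12P gives P = 179.58.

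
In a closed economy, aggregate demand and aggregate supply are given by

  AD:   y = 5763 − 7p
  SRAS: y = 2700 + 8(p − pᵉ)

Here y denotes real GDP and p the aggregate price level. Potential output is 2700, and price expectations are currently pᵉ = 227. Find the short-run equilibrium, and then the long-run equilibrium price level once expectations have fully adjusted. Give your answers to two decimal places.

Short run: p = 325.27, y = 3486.13. Long run: p = 437.57.

Short run: with pᵉ = 227, SRAS is y = 884 + 8p. Setting AD = SRAS gives 4879 = 15p, so p = 325.27 and y = 5763 − 7p = 3486.13.
Output 3486.13 is above potential 2700, so over time expected prices rise and SRAS shifts left until y returns to 2700.
Long run: y = 2700 on the AD curve gives 2700 = 5763 − 7p, so p = 437.57.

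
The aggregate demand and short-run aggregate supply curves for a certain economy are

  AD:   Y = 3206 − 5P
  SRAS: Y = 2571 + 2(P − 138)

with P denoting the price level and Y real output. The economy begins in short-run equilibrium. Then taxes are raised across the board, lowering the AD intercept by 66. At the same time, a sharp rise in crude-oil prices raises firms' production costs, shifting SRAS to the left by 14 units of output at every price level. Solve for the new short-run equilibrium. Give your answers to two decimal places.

P = 122.71, Y = 2526.43

After both shocks: AD is Y = 3140 − 5P and SRAS is Y = 2281 + 2P.
Setting them equal: 859 = 7P, so P = 122.71.
Substituting into AD, Y = 2526.43.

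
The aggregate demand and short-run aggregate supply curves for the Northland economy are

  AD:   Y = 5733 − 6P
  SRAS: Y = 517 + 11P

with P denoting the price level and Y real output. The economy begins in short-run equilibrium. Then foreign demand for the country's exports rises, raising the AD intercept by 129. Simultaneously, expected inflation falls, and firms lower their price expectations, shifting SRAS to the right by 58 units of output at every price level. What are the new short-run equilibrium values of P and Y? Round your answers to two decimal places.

P = 311.00, Y = 3996.00

After both shocks: AD is Y = 5862 − 6P and SRAS is Y = 575 + 11P.
Setting them equal: 5287 = 17P, so P = 311.00.
Substituting into AD, Y = 3996.00.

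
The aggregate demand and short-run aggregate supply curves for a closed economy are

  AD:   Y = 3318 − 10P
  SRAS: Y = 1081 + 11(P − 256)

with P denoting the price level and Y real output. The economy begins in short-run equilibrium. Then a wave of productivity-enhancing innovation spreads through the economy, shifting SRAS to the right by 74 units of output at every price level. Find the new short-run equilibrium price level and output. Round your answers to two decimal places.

P = 237.10, Y = 947.05

This is a positive supply shock: SRAS shifts right.
New SRAS: Y = 11P − 1661.
Set AD = SRAS: 3318 − 10P = 11P − 1661, so 4979 = 21P and P = 237.10.
Substituting into AD, Y = 947.05.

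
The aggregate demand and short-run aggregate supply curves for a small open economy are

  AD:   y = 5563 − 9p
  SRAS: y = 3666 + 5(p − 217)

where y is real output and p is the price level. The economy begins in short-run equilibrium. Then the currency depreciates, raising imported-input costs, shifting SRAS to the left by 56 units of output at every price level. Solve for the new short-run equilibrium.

p = 217, y = 3610

This is a negative supply shock: SRAS shifts left.
New SRAS: y = 2525 + 5p.
Set AD = SRAS: 5563 − 9p = 2525 + 5p, so 3038 = 14p and p = 217.
y = 5563 − 9·217 = 3610.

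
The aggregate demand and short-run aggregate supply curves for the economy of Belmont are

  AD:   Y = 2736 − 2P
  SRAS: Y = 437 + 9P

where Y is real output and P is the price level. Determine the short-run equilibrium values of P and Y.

Set AD = SRAS: 2736 − 2P = 437 + 9P, so 2299 = 11P and P = 209.
Then Y = 2736 − 2·209 = 2318.

P = 209, Y = 2318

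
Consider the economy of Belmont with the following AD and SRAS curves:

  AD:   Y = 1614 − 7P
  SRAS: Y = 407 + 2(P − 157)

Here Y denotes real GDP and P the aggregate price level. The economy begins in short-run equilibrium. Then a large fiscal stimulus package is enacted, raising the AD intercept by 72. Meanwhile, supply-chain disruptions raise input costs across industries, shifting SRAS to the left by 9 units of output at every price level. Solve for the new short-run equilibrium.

After both shocks: AD is Y = 1686 − 7P and SRAS is Y = 84 + 2P.
Setting them equal: 1602 = 9P, so P = 178.
Y = 1686 − 7·178 = 440.

P = 178, Y = 440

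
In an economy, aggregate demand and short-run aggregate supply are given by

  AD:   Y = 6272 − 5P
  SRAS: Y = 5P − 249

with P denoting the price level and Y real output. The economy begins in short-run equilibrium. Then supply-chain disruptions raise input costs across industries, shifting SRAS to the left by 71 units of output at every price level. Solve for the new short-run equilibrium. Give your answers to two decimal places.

This is a negative supply shock: SRAS shifts left.
New SRAS: Y = 5P − 320.
Set AD = SRAS: 6272 − 5P = 5P − 320, so 6592 = 10P and P = 659.20.
Substituting into AD, Y = 2976.00.

P = 659.20, Y = 2976.00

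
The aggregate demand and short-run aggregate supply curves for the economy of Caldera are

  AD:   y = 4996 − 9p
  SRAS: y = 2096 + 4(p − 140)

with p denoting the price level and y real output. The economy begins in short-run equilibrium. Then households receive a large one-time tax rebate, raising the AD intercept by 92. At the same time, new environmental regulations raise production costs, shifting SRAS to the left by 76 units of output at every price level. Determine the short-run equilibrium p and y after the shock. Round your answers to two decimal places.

After both shocks: AD is y = 5088 − 9p and SRAS is y = 1460 + 4p.
Setting them equal: 3628 = 13p, so p = 279.08.
Substituting into AD, y = 2576.31.

p = 279.08, y = 2576.31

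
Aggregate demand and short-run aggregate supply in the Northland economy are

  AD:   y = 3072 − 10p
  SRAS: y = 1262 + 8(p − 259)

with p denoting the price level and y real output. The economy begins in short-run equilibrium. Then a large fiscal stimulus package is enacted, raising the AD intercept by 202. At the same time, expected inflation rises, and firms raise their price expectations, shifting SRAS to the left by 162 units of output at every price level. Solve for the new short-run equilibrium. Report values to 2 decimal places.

After both shocks: AD is y = 3274 − 10p and SRAS is y = 8p − 972.
Setting them equal: 4246 = 18p, so p = 235.89.
Substituting into AD, y = 915.11.

p = 235.89, y = 915.11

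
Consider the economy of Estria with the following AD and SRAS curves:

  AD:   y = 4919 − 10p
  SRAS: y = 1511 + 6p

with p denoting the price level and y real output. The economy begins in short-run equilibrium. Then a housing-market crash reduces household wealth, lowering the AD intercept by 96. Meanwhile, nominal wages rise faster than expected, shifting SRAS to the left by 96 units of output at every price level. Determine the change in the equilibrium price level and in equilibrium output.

After both shocks: AD is y = 4823 − 10p and SRAS is y = 1415 + 6p.
Setting them equal: 3408 = 16p, so p = 213.
y = 4823 − 10·213 = 2693.
Initially p = 213, y = 2789, so Δp = +0 and Δy = -96.

Δp = +0, Δy = -96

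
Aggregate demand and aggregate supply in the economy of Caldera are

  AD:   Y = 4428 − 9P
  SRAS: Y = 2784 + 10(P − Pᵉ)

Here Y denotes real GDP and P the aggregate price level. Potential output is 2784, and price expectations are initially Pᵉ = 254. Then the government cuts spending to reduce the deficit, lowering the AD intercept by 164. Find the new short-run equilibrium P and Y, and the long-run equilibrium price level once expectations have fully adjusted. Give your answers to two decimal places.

AD shifts left: new AD is Y = 4264 − 9P. With Pᵉ = 254, SRAS is Y = 244 + 10P.
Short run: 4264 − 9P = 244 + 10P gives 4020 = 19P, so P = 211.58 and Y = 4264 − 9P = 2359.79.
Y = 2359.79 is below potential 2784; expectations adjust and SRAS shifts right until Y = 2784.
Long run: on the new AD curve, 2784 = 4264 − 9P gives P = 164.44.

Short run: P = 211.58, Y = 2359.79. Long run: P = 164.44.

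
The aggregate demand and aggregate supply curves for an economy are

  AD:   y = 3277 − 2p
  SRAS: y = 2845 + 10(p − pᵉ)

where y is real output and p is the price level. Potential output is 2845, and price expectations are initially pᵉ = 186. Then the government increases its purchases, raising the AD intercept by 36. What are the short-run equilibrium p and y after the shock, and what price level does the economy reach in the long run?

Short run: p = 194, y = 2925. Long run: p = 234.

AD shifts right: new AD is y = 3313 − 2p. With pᵉ = 186, SRAS is y = 985 + 10p.
Short run: 3313 − 2p = 985 + 10p gives 2328 = 12p, so p = 194 and y = 3313 − 2·194 = 2925.
y = 2925 is above potential 2845; expectations adjust and SRAS shifts left until y = 2845.
Long run: on the new AD curve, 2845 = 3313 − 2p gives p = 234.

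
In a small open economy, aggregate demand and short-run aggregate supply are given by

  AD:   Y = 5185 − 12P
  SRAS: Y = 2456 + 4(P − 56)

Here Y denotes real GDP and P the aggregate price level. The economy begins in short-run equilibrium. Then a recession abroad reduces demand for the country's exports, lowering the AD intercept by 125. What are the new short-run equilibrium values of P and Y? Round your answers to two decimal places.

This is a negative demand shock: AD shifts left.
New AD: Y = 5060 − 12P.
SRAS can be written Y = 2232 + 4P.
Set AD = SRAS: 5060 − 12P = 2232 + 4P, so 2828 = 16P and P = 176.75.
Substituting into AD, Y = 2939.00.

P = 176.75, Y = 2939.00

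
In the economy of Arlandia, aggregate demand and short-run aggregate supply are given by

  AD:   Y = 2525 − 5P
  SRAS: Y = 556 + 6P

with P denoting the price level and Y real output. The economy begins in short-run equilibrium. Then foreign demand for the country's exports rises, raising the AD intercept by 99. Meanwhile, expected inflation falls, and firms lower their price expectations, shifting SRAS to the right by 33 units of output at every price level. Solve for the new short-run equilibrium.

P = 185, Y = 1699

After both shocks: AD is Y = 2624 − 5P and SRAS is Y = 589 + 6P.
Setting them equal: 2035 = 11P, so P = 185.
Y = 2624 − 5·185 = 1699.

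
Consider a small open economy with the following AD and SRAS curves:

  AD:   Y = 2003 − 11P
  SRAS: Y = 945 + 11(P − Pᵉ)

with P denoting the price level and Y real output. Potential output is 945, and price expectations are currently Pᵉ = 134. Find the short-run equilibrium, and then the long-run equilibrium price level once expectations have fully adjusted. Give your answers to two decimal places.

Short run: P = 115.09, Y = 737.00. Long run: P = 96.18.

Short run: with Pᵉ = 134, SRAS is Y = 11P − 529. Setting AD = SRAS gives 2532 = 22P, so P = 115.09 and Y = 2003 − 11P = 737.00.
Output 737.00 is below potential 945, so over time expected prices fall and SRAS shifts right until Y returns to 945.
Long run: Y = 945 on the AD curve gives 945 = 2003 − 11P, so P = 96.18.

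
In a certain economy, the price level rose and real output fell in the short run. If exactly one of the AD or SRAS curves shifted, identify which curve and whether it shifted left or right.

SRAS shifted left

P rose and Y fell. An AD shift moves P and Y in the same direction; an SRAS shift moves them in opposite directions.
Here P and Y moved in opposite directions, so the SRAS curve shifted.
Since Y fell, SRAS shifted left.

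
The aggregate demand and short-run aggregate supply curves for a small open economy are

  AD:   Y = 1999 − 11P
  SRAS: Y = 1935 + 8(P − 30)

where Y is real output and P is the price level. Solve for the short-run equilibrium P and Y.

P = 16, Y = 1823

Write SRAS as Y = 1935 + 8P − 240 = 1695 + 8P.
Set AD = SRAS: 1999 − 11P = 1695 + 8P, so 304 = 19P and P = 16.
Then Y = 1999 − 11·16 = 1823.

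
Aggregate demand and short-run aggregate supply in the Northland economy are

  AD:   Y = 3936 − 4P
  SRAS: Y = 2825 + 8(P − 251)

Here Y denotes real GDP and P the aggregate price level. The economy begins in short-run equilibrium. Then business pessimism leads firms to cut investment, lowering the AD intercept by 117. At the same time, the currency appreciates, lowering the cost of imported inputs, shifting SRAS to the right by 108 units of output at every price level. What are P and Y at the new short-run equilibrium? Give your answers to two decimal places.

P = 241.17, Y = 2854.33

After both shocks: AD is Y = 3819 − 4P and SRAS is Y = 925 + 8P.
Setting them equal: 2894 = 12P, so P = 241.17.
Substituting into AD, Y = 2854.33.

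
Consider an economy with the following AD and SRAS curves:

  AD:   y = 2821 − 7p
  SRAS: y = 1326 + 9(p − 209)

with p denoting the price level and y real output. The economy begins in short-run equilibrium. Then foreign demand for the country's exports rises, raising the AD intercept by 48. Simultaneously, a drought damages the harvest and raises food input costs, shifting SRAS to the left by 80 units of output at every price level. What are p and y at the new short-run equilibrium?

p = 219, y = 1336

After both shocks: AD is y = 2869 − 7p and SRAS is y = 9p − 635.
Setting them equal: 3504 = 16p, so p = 219.
y = 2869 − 7·219 = 1336.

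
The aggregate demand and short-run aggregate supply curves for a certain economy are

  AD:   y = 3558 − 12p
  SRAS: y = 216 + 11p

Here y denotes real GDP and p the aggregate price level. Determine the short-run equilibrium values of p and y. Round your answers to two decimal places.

Set AD = SRAS: 3558 − 12p = 216 + 11p, so 3342 = 23p and p = 145.30.
Substituting into AD, y = 3558 − 12p = 1814.35.

p = 145.30, y = 1814.35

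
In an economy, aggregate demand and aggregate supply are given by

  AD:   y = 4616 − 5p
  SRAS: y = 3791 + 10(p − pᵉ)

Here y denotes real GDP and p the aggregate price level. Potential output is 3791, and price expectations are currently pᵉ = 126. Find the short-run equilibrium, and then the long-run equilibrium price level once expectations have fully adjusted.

Short run: p = 139, y = 3921. Long run: p = 165.

Short run: with pᵉ = 126, SRAS is y = 2531 + 10p. Setting AD = SRAS gives 2085 = 15p, so p = 139 and y = 4616 − 5·139 = 3921.
Output 3921 is above potential 3791, so over time expected prices rise and SRAS shifts left until y returns to 3791.
Long run: y = 3791 on the AD curve gives 3791 = 4616 − 5p, so p = 165.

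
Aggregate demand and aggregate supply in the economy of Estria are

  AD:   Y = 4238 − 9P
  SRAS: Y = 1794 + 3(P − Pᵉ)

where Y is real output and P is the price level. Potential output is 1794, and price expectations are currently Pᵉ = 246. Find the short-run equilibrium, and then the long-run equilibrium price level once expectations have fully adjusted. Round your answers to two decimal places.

Short run: with Pᵉ = 246, SRAS is Y = 1056 + 3P. Setting AD = SRAS gives 3182 = 12P, so P = 265.17 and Y = 4238 − 9P = 1851.50.
Output 1851.50 is above potential 1794, so over time expected prices rise and SRAS shifts left until Y returns to 1794.
Long run: Y = 1794 on the AD curve gives 1794 = 4238 − 9P, so P = 271.56.

Short run: P = 265.17, Y = 1851.50. Long run: P = 271.56.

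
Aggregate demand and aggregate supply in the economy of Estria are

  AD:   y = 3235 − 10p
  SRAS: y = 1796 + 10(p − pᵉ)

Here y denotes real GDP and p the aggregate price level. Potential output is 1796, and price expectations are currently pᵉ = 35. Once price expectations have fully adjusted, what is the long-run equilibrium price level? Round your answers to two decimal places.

Short run: with pᵉ = 35, SRAS is y = 1446 + 10p. Setting AD = SRAS gives 1789 = 20p, so p = 89.45 and y = 3235 − 10p = 2340.50.
Output 2340.50 is above potential 1796, so over time expected prices rise and SRAS shifts left until y returns to 1796.
Long run: y = 1796 on the AD curve gives 1796 = 3235 − 10p, so p = 143.90.

Long-run p = 143.90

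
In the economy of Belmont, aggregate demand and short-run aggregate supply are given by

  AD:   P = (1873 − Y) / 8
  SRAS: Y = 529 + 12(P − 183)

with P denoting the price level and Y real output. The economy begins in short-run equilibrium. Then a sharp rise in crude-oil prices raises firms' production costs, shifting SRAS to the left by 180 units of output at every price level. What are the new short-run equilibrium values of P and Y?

P = 186, Y = 385

This is a negative supply shock: SRAS shifts left.
New SRAS: Y = 12P − 1847.
Set AD = SRAS: 1873 − 8P = 12P − 1847, so 3720 = 20P and P = 186.
Y = 1873 − 8·186 = 385.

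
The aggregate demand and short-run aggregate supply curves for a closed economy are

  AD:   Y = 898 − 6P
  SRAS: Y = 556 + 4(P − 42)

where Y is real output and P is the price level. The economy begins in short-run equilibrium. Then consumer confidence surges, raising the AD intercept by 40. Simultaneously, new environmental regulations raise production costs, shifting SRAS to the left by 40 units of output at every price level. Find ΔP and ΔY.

After both shocks: AD is Y = 938 − 6P and SRAS is Y = 348 + 4P.
Setting them equal: 590 = 10P, so P = 59.
Y = 938 − 6·59 = 584.
Initially P = 51, Y = 592, so ΔP = +8 and ΔY = -8.

ΔP = +8, ΔY = -8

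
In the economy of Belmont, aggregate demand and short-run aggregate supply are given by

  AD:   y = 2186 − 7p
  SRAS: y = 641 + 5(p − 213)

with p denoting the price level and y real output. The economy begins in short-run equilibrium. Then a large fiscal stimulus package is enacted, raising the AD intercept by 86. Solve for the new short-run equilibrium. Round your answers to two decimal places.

p = 224.67, y = 699.33

This is a positive demand shock: AD shifts right.
New AD: y = 2272 − 7p.
SRAS can be written y = 5p − 424.
Set AD = SRAS: 2272 − 7p = 5p − 424, so 2696 = 12p and p = 224.67.
Substituting into AD, y = 699.33.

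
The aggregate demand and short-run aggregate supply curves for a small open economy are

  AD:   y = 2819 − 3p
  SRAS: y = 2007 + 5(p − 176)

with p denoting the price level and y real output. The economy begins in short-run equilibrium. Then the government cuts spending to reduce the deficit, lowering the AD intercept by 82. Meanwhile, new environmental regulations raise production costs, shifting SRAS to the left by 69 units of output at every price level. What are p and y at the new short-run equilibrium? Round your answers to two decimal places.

p = 209.88, y = 2107.38

After both shocks: AD is y = 2737 − 3p and SRAS is y = 1058 + 5p.
Setting them equal: 1679 = 8p, so p = 209.88.
Substituting into AD, y = 2107.38.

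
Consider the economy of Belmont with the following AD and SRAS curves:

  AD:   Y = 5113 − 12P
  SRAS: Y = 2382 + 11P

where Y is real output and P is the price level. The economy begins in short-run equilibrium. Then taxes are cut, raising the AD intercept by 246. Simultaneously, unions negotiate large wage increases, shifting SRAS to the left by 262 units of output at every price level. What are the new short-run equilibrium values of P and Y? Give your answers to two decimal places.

After both shocks: AD is Y = 5359 − 12P and SRAS is Y = 2120 + 11P.
Setting them equal: 3239 = 23P, so P = 140.83.
Substituting into AD, Y = 3669.09.

P = 140.83, Y = 3669.09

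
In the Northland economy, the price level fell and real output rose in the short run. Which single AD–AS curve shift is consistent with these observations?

SRAS shifted right

P fell and Y rose. An AD shift moves P and Y in the same direction; an SRAS shift moves them in opposite directions.
Here P and Y moved in opposite directions, so the SRAS curve shifted.
Since Y rose, SRAS shifted right.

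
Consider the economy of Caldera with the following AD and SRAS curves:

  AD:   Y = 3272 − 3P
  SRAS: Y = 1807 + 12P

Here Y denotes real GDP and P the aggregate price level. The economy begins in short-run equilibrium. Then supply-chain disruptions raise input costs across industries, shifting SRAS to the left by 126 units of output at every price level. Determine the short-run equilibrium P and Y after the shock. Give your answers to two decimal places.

P = 106.07, Y = 2953.80

This is a negative supply shock: SRAS shifts left.
New SRAS: Y = 1681 + 12P.
Set AD = SRAS: 3272 − 3P = 1681 + 12P, so 1591 = 15P and P = 106.07.
Substituting into AD, Y = 2953.80.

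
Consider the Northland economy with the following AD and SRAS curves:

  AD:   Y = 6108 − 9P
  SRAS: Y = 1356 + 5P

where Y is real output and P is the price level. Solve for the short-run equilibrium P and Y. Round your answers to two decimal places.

P = 339.43, Y = 3053.14

Set AD = SRAS: 6108 − 9P = 1356 + 5P, so 4752 = 14P and P = 339.43.
Substituting into AD, Y = 6108 − 9P = 3053.14.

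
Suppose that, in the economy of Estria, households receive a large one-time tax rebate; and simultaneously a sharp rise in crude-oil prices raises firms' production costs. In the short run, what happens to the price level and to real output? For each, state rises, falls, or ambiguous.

Price level: rises; output: ambiguous

The first event is a positive demand shock: AD shifts right, which by itself pushes P up and Y up.
The second is an adverse supply shock: SRAS shifts left, which by itself pushes P up and Y down.
Both shocks push P up, so P rises. The two shocks push Y in opposite directions, so the effect on Y is ambiguous.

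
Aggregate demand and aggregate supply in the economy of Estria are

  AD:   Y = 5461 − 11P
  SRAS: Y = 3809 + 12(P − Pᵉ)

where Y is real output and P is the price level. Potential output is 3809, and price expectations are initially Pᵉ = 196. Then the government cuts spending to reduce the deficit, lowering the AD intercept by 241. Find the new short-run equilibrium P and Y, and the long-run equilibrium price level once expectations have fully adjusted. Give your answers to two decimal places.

Short run: P = 163.61, Y = 3420.30. Long run: P = 128.27.

AD shifts left: new AD is Y = 5220 − 11P. With Pᵉ = 196, SRAS is Y = 1457 + 12P.
Short run: 5220 − 11P = 1457 + 12P gives 3763 = 23P, so P = 163.61 and Y = 5220 − 11P = 3420.30.
Y = 3420.30 is below potential 3809; expectations adjust and SRAS shifts right until Y = 3809.
Long run: on the new AD curve, 3809 = 5220 − 11P gives P = 128.27.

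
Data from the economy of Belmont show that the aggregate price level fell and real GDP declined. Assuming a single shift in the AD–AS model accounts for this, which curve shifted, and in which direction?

P fell and Y fell. An AD shift moves P and Y in the same direction; an SRAS shift moves them in opposite directions.
Here P and Y moved in the same direction, so the AD curve shifted.
Since Y fell, AD shifted left.

AD shifted left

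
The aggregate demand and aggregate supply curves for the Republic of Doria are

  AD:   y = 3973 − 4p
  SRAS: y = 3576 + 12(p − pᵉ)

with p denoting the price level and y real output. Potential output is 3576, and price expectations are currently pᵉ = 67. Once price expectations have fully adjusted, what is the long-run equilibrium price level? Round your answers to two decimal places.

Long-run p = 99.25

Short run: with pᵉ = 67, SRAS is y = 2772 + 12p. Setting AD = SRAS gives 1201 = 16p, so p = 75.06 and y = 3973 − 4p = 3672.75.
Output 3672.75 is above potential 3576, so over time expected prices rise and SRAS shifts left until y returns to 3576.
Long run: y = 3576 on the AD curve gives 3576 = 3973 − 4p, so p = 99.25.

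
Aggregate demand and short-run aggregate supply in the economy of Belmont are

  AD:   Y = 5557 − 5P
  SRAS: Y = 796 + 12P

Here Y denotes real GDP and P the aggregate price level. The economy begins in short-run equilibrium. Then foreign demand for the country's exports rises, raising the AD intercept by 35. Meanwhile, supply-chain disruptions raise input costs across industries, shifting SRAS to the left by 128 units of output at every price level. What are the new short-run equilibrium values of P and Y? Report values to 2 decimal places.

P = 289.65, Y = 4143.76

After both shocks: AD is Y = 5592 − 5P and SRAS is Y = 668 + 12P.
Setting them equal: 4924 = 17P, so P = 289.65.
Substituting into AD, Y = 4143.76.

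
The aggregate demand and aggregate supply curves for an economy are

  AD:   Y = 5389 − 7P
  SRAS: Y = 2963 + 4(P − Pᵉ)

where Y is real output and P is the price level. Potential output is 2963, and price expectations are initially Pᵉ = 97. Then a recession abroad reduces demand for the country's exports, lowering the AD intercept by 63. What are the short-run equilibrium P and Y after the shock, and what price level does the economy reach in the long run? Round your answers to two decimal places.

Short run: P = 250.09, Y = 3575.36. Long run: P = 337.57.

AD shifts left: new AD is Y = 5326 − 7P. With Pᵉ = 97, SRAS is Y = 2575 + 4P.
Short run: 5326 − 7P = 2575 + 4P gives 2751 = 11P, so P = 250.09 and Y = 5326 − 7P = 3575.36.
Y = 3575.36 is above potential 2963; expectations adjust and SRAS shifts left until Y = 2963.
Long run: on the new AD curve, 2963 = 5326 − 7P gives P = 337.57.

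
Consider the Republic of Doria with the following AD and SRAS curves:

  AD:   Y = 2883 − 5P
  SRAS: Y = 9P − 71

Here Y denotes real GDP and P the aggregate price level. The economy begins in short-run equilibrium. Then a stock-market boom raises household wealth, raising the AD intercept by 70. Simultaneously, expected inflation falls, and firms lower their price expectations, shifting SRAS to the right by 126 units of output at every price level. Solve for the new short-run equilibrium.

P = 207, Y = 1918

After both shocks: AD is Y = 2953 − 5P and SRAS is Y = 55 + 9P.
Setting them equal: 2898 = 14P, so P = 207.
Y = 2953 − 5·207 = 1918.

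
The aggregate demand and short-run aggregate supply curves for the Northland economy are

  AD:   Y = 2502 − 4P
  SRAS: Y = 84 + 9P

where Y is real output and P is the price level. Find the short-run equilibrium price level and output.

Set AD = SRAS: 2502 − 4P = 84 + 9P, so 2418 = 13P and P = 186.
Then Y = 2502 − 4·186 = 1758.

P = 186, Y = 1758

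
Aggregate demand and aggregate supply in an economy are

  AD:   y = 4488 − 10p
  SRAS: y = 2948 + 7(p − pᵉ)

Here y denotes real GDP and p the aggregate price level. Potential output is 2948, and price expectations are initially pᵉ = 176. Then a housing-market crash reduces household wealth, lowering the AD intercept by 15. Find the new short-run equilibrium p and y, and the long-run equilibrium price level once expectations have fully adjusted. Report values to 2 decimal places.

Short run: p = 162.18, y = 2851.24. Long run: p = 152.50.

AD shifts left: new AD is y = 4473 − 10p. With pᵉ = 176, SRAS is y = 1716 + 7p.
Short run: 4473 − 10p = 1716 + 7p gives 2757 = 17p, so p = 162.18 and y = 4473 − 10p = 2851.24.
y = 2851.24 is below potential 2948; expectations adjust and SRAS shifts right until y = 2948.
Long run: on the new AD curve, 2948 = 4473 − 10p gives p = 152.50.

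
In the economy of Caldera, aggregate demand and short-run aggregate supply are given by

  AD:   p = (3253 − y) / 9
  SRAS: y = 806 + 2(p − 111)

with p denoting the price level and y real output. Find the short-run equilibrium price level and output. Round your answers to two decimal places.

Write SRAS as y = 806 + 2p − 222 = 584 + 2p.
Rearrange AD to y = 3253 − 9p.
Set AD = SRAS: 3253 − 9p = 584 + 2p, so 2669 = 11p and p = 242.64.
Substituting into AD, y = 3253 − 9p = 1069.27.

p = 242.64, y = 1069.27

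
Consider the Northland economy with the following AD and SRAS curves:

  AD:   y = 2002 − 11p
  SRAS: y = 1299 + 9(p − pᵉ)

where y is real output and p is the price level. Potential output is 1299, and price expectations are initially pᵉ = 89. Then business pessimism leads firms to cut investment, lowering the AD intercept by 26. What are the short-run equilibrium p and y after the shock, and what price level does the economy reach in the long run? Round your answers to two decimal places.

Short run: p = 73.90, y = 1163.10. Long run: p = 61.55.

AD shifts left: new AD is y = 1976 − 11p. With pᵉ = 89, SRAS is y = 498 + 9p.
Short run: 1976 − 11p = 498 + 9p gives 1478 = 20p, so p = 73.90 and y = 1976 − 11p = 1163.10.
y = 1163.10 is below potential 1299; expectations adjust and SRAS shifts right until y = 1299.
Long run: on the new AD curve, 1299 = 1976 − 11p gives p = 61.55.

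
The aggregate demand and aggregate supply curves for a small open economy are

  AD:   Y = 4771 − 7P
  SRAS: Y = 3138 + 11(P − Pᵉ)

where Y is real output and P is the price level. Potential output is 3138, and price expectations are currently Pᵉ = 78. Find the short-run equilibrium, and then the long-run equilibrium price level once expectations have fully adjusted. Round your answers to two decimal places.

Short run: with Pᵉ = 78, SRAS is Y = 2280 + 11P. Setting AD = SRAS gives 2491 = 18P, so P = 138.39 and Y = 4771 − 7P = 3802.28.
Output 3802.28 is above potential 3138, so over time expected prices rise and SRAS shifts left until Y returns to 3138.
Long run: Y = 3138 on the AD curve gives 3138 = 4771 − 7P, so P = 233.29.

Short run: P = 138.39, Y = 3802.28. Long run: P = 233.29.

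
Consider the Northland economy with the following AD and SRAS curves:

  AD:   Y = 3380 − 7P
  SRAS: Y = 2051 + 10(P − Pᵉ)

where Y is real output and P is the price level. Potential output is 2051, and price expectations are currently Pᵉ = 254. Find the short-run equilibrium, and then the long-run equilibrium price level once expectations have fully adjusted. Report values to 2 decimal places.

Short run: P = 227.59, Y = 1786.88. Long run: P = 189.86.

Short run: with Pᵉ = 254, SRAS is Y = 10P − 489. Setting AD = SRAS gives 3869 = 17P, so P = 227.59 and Y = 3380 − 7P = 1786.88.
Output 1786.88 is below potential 2051, so over time expected prices fall and SRAS shifts right until Y returns to 2051.
Long run: Y = 2051 on the AD curve gives 2051 = 3380 − 7P, so P = 189.86.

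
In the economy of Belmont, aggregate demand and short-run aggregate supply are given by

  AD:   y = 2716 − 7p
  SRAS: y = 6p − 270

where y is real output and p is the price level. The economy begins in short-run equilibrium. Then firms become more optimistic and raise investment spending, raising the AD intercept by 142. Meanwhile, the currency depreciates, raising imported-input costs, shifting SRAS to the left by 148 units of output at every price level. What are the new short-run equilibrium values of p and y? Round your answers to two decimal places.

After both shocks: AD is y = 2858 − 7p and SRAS is y = 6p − 418.
Setting them equal: 3276 = 13p, so p = 252.00.
Substituting into AD, y = 1094.00.

p = 252.00, y = 1094.00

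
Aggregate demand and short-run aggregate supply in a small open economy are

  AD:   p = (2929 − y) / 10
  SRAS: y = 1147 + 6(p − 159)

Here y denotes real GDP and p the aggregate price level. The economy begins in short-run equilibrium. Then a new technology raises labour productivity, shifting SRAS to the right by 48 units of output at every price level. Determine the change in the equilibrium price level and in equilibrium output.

This is a positive supply shock: SRAS shifts right.
New SRAS: y = 241 + 6p.
Set AD = SRAS: 2929 − 10p = 241 + 6p, so 2688 = 16p and p = 168.
y = 2929 − 10·168 = 1249.
Initially p = 171, y = 1219, so Δp = -3 and Δy = +30.

Δp = -3, Δy = +30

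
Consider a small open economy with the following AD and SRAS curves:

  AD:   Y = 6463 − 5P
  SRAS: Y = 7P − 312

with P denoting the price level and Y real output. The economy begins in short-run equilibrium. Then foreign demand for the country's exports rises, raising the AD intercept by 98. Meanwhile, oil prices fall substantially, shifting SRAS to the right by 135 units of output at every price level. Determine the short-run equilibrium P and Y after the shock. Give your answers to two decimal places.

After both shocks: AD is Y = 6561 − 5P and SRAS is Y = 7P − 177.
Setting them equal: 6738 = 12P, so P = 561.50.
Substituting into AD, Y = 3753.50.

P = 561.50, Y = 3753.50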